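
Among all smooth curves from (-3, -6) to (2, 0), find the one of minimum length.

Arc-length functional: J[y] = ∫ sqrt(1 + (y')^2) dx.
Lagrangian L = sqrt(1 + (y')^2) has no explicit y dependence, so ∂L/∂y = 0 and the Euler-Lagrange equation gives
    d/dx( y' / sqrt(1 + (y')^2) ) = 0  ⇒  y' / sqrt(1 + (y')^2) = const.
Hence y' is constant, so y(x) is affine.
Fitting the endpoints (-3, -6) and (2, 0):
    slope m = (0 − (-6)) / (2 − (-3)) = 6/5,
    intercept c = (-6) − m·(-3) = -12/5.
Extremal: y(x) = (6/5) x - 12/5.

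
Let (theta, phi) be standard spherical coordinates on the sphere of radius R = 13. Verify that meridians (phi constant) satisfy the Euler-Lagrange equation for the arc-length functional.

On the sphere of radius R = 13 with spherical coordinates (θ, φ), the induced metric is
    ds^2 = 169(dθ^2 + sin^2(θ) dφ^2).
Using θ as the parameter, the arc-length functional becomes
    J[φ] = ∫ 13 sqrt(1 + sin^2(θ) (dφ/dθ)^2) dθ.
So L = 13 sqrt(1 + sin^2(θ) φ'^2). Compute
    ∂L/∂φ = 0  (L has no explicit φ dependence),
    ∂L/∂φ' = 13 sin^2(θ) φ' / sqrt(1 + sin^2(θ) φ'^2).
For the candidate φ(θ) = c (constant), φ' = 0, so ∂L/∂φ' evaluated along the candidate vanishes, and ∂L/∂φ is identically zero. Hence
    d/dθ(∂L/∂φ') − ∂L/∂φ = 0
is satisfied. Therefore meridians φ = const are extremals of arc length — they are geodesics on the sphere.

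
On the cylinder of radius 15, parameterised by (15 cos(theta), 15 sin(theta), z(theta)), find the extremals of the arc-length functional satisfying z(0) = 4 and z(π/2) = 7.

Parameterise the cylinder of radius R = 15 as
    r(θ) = (15 cos θ, 15 sin θ, z(θ)).
The arc-length element is
    ds = sqrt(225 + (dz/dθ)^2) dθ,
so the Lagrangian is L = sqrt(225 + z'^2).
L depends on z' only, not on z or θ, so ∂L/∂z = 0 and
    ∂L/∂z' = z' / sqrt(225 + z'^2).
The Euler-Lagrange equation gives
    d/dθ( z' / sqrt(225 + z'^2) ) = 0,
so z' is constant. Integrating once:
    z(θ) = a θ + b,
a helix on the cylinder (a straight line when the cylinder is unrolled). The constants a, b are determined by the endpoint conditions.
With endpoint conditions z(0) = 4 and z(π/2) = 7: from z(0) = b we get b = 4, and a·π/2 + 4 = 7 gives a = 6/π, so
    z(θ) = (6/π) θ + 4.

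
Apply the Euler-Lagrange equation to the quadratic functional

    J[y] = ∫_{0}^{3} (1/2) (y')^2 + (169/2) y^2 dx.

The Lagrangian is L = (1/2) (y')^2 + (169/2) y^2.
Compute ∂L/∂y = 169y, ∂L/∂y' = y'.
The Euler-Lagrange equation d/dx(∂L/∂y') − ∂L/∂y = 0 reduces to
    y'' − 169 y = 0.
Its general solution is
    y(x) = A e^(13x) + B e^(−13x),
with A, B fixed by the endpoint conditions.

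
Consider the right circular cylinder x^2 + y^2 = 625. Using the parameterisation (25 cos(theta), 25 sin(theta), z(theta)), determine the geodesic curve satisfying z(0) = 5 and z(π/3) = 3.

Parameterise the cylinder of radius R = 25 as
    r(θ) = (25 cos θ, 25 sin θ, z(θ)).
The arc-length element is
    ds = sqrt(625 + (dz/dθ)^2) dθ,
so the Lagrangian is L = sqrt(625 + z'^2).
L depends on z' only, not on z or θ, so ∂L/∂z = 0 and
    ∂L/∂z' = z' / sqrt(625 + z'^2).
The Euler-Lagrange equation gives
    d/dθ( z' / sqrt(625 + z'^2) ) = 0,
so z' is constant. Integrating once:
    z(θ) = a θ + b,
a helix on the cylinder (a straight line when the cylinder is unrolled). The constants a, b are determined by the endpoint conditions.
With endpoint conditions z(0) = 5 and z(π/3) = 3: from z(0) = b we get b = 5, and a·π/3 + 5 = 3 gives a = -6/π, so
    z(θ) = (-6/π) θ + 5.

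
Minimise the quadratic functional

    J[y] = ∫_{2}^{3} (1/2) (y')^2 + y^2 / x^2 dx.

The Lagrangian is L = (1/2) (y')^2 + y^2 / x^2.
Compute ∂L/∂y = 2y/x^2, ∂L/∂y' = y'.
The Euler-Lagrange equation d/dx(∂L/∂y') − ∂L/∂y = 0 reduces to
    y'' − 2/x^2 · y = 0  (x > 0).
Its general solution is
    y(x) = A x^2 + B / x,
with A, B fixed by the endpoint conditions.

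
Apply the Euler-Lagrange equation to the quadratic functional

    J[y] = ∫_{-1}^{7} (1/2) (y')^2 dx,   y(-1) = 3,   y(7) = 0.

The Lagrangian is L = (1/2) (y')^2.
Compute ∂L/∂y = 0, ∂L/∂y' = y'.
The Euler-Lagrange equation d/dx(∂L/∂y') − ∂L/∂y = 0 reduces to
    y'' = 0.
Its general solution is
    y(x) = A x + B,
with A, B fixed by the endpoint conditions.
Applying the endpoint conditions y(-1) = 3 and y(7) = 0: solve A·-1 + B = 3 and A·7 + B = 0. Subtracting gives A(7 − -1) = 0 − 3, so A = -3/8, and B = 3 − A·-1 = 21/8. Therefore
    y(x) = (-3/8) x + 21/8.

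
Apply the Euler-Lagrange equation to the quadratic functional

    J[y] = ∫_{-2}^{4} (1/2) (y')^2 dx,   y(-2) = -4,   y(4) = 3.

The Lagrangian is L = (1/2) (y')^2.
Compute ∂L/∂y = 0, ∂L/∂y' = y'.
The Euler-Lagrange equation d/dx(∂L/∂y') − ∂L/∂y = 0 reduces to
    y'' = 0.
Its general solution is
    y(x) = A x + B,
with A, B fixed by the endpoint conditions.
Applying the endpoint conditions y(-2) = -4 and y(4) = 3: solve A·-2 + B = -4 and A·4 + B = 3. Subtracting gives A(4 − -2) = 3 − -4, so A = 7/6, and B = -4 − A·-2 = -5/3. Therefore
    y(x) = (7/6) x - 5/3.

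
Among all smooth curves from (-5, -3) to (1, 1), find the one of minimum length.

Arc-length functional: J[y] = ∫ sqrt(1 + (y')^2) dx.
Lagrangian L = sqrt(1 + (y')^2) has no explicit y dependence, so ∂L/∂y = 0 and the Euler-Lagrange equation gives
    d/dx( y' / sqrt(1 + (y')^2) ) = 0  ⇒  y' / sqrt(1 + (y')^2) = const.
Hence y' is constant, so y(x) is affine.
Fitting the endpoints (-5, -3) and (1, 1):
    slope m = (1 − (-3)) / (1 − (-5)) = 2/3,
    intercept c = (-3) − m·(-5) = 1/3.
Extremal: y(x) = (2/3) x + 1/3.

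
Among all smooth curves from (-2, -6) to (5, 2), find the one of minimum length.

Arc-length functional: J[y] = ∫ sqrt(1 + (y')^2) dx.
Lagrangian L = sqrt(1 + (y')^2) has no explicit y dependence, so ∂L/∂y = 0 and the Euler-Lagrange equation gives
    d/dx( y' / sqrt(1 + (y')^2) ) = 0  ⇒  y' / sqrt(1 + (y')^2) = const.
Hence y' is constant, so y(x) is affine.
Fitting the endpoints (-2, -6) and (5, 2):
    slope m = (2 − (-6)) / (5 − (-2)) = 8/7,
    intercept c = (-6) − m·(-2) = -26/7.
Extremal: y(x) = (8/7) x - 26/7.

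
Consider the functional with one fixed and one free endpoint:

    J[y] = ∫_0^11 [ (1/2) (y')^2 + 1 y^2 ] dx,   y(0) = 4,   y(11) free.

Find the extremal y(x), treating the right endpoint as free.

The Lagrangian L = (1/2) (y')^2 + 1 y^2 gives
    ∂L/∂y = 2 y,   ∂L/∂y' = y'.
Euler-Lagrange: y'' − 2 y = 0.
With k = sqrt(2), the general solution is
    y(x) = A cosh(sqrt(2) x) + B sinh(sqrt(2) x).
Fixed left endpoint y(0) = 4 ⇒ A = 4.
The right endpoint x = 11 is free, so the natural (transversality) condition is ∂L/∂y' |_{x=11} = 0, i.e. y'(11) = 0.
Compute y'(x) = A k sinh(k x) + B k cosh(k x), so
    y'(11) = A k sinh(k·11) + B k cosh(k·11) = 0
    ⇒ B = −A tanh(k·11) = − 4 tanh(sqrt(2)·11).
Therefore the extremal is
    y(x) = 4 cosh(sqrt(2) x) − 4 tanh(sqrt(2)·11) sinh(sqrt(2) x).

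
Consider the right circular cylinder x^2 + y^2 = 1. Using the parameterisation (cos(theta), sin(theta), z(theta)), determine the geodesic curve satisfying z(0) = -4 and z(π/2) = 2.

Parameterise the cylinder of radius R = 1 as
    r(θ) = (cos θ, sin θ, z(θ)).
The arc-length element is
    ds = sqrt(1 + (dz/dθ)^2) dθ,
so the Lagrangian is L = sqrt(1 + z'^2).
L depends on z' only, not on z or θ, so ∂L/∂z = 0 and
    ∂L/∂z' = z' / sqrt(1 + z'^2).
The Euler-Lagrange equation gives
    d/dθ( z' / sqrt(1 + z'^2) ) = 0,
so z' is constant. Integrating once:
    z(θ) = a θ + b,
a helix on the cylinder (a straight line when the cylinder is unrolled). The constants a, b are determined by the endpoint conditions.
With endpoint conditions z(0) = -4 and z(π/2) = 2: from z(0) = b we get b = -4, and a·π/2 + -4 = 2 gives a = 12/π, so
    z(θ) = (12/π) θ − 4.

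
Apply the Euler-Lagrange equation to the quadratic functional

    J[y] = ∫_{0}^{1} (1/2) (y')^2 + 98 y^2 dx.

The Lagrangian is L = (1/2) (y')^2 + 98 y^2.
Compute ∂L/∂y = 196y, ∂L/∂y' = y'.
The Euler-Lagrange equation d/dx(∂L/∂y') − ∂L/∂y = 0 reduces to
    y'' − 196 y = 0.
Its general solution is
    y(x) = A e^(14x) + B e^(−14x),
with A, B fixed by the endpoint conditions.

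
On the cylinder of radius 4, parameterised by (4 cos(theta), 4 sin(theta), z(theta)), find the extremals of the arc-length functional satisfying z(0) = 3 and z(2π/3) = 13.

Parameterise the cylinder of radius R = 4 as
    r(θ) = (4 cos θ, 4 sin θ, z(θ)).
The arc-length element is
    ds = sqrt(16 + (dz/dθ)^2) dθ,
so the Lagrangian is L = sqrt(16 + z'^2).
L depends on z' only, not on z or θ, so ∂L/∂z = 0 and
    ∂L/∂z' = z' / sqrt(16 + z'^2).
The Euler-Lagrange equation gives
    d/dθ( z' / sqrt(16 + z'^2) ) = 0,
so z' is constant. Integrating once:
    z(θ) = a θ + b,
a helix on the cylinder (a straight line when the cylinder is unrolled). The constants a, b are determined by the endpoint conditions.
With endpoint conditions z(0) = 3 and z(2π/3) = 13: from z(0) = b we get b = 3, and a·2π/3 + 3 = 13 gives a = 15/π, so
    z(θ) = (15/π) θ + 3.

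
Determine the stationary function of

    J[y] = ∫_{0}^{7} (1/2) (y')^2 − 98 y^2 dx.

The Lagrangian is L = (1/2) (y')^2 − 98 y^2.
Compute ∂L/∂y = -196y, ∂L/∂y' = y'.
The Euler-Lagrange equation d/dx(∂L/∂y') − ∂L/∂y = 0 reduces to
    y'' + 196 y = 0.
Its general solution is
    y(x) = A sin(14x) + B cos(14x),
with A, B fixed by the endpoint conditions.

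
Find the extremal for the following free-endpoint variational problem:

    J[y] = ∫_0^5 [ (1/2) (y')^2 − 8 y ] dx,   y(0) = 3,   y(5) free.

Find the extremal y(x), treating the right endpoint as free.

The Lagrangian L = (1/2) (y')^2 − 8 y gives
    ∂L/∂y = −8,   ∂L/∂y' = y'.
Euler-Lagrange: d/dx(y') − (−8) = 0, i.e. y'' + 8 = 0, so
    y(x) = −(8/2) x^2 + C1 x + C2.
Fixed left endpoint y(0) = 3 ⇒ C2 = 3.
The right endpoint x = 5 is free, so the natural (transversality) condition is ∂L/∂y' |_{x=5} = 0, i.e. y'(5) = 0.
Compute y'(x) = −8 x + C1, so y'(5) = −40 + C1 = 0 ⇒ C1 = 40.
Therefore the extremal is
    y(x) = −4 x^2 + 40 x + 3.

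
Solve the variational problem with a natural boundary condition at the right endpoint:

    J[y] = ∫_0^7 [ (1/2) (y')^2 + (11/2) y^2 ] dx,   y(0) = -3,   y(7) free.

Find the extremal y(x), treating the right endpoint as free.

The Lagrangian L = (1/2) (y')^2 + (11/2) y^2 gives
    ∂L/∂y = 11 y,   ∂L/∂y' = y'.
Euler-Lagrange: y'' − 11 y = 0.
With k = sqrt(11), the general solution is
    y(x) = A cosh(sqrt(11) x) + B sinh(sqrt(11) x).
Fixed left endpoint y(0) = -3 ⇒ A = -3.
The right endpoint x = 7 is free, so the natural (transversality) condition is ∂L/∂y' |_{x=7} = 0, i.e. y'(7) = 0.
Compute y'(x) = A k sinh(k x) + B k cosh(k x), so
    y'(7) = A k sinh(k·7) + B k cosh(k·7) = 0
    ⇒ B = −A tanh(k·7) = 3 tanh(sqrt(11)·7).
Therefore the extremal is
    y(x) = −3 cosh(sqrt(11) x) + 3 tanh(sqrt(11)·7) sinh(sqrt(11) x).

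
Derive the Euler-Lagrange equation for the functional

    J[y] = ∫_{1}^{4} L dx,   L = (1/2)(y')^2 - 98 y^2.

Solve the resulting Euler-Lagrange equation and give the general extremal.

The Lagrangian is L = (1/2)(y')^2 - 98 y^2.
∂L/∂y = -196y.
∂L/∂y' = y'.
The Euler-Lagrange equation d/dx(∂L/∂y') − ∂L/∂y = 0 becomes:
    y'' + 196 y = 0
General solution: y(x) = A sin(14x) + B cos(14x), where A and B are arbitrary constants fixed by the endpoint conditions.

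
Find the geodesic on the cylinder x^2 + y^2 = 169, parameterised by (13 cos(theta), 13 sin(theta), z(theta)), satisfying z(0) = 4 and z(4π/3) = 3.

Parameterise the cylinder of radius R = 13 as
    r(θ) = (13 cos θ, 13 sin θ, z(θ)).
The arc-length element is
    ds = sqrt(169 + (dz/dθ)^2) dθ,
so the Lagrangian is L = sqrt(169 + z'^2).
L depends on z' only, not on z or θ, so ∂L/∂z = 0 and
    ∂L/∂z' = z' / sqrt(169 + z'^2).
The Euler-Lagrange equation gives
    d/dθ( z' / sqrt(169 + z'^2) ) = 0,
so z' is constant. Integrating once:
    z(θ) = a θ + b,
a helix on the cylinder (a straight line when the cylinder is unrolled). The constants a, b are determined by the endpoint conditions.
With endpoint conditions z(0) = 4 and z(4π/3) = 3: from z(0) = b we get b = 4, and a·4π/3 + 4 = 3 gives a = -3/(4π), so
    z(θ) = (-3/(4π)) θ + 4.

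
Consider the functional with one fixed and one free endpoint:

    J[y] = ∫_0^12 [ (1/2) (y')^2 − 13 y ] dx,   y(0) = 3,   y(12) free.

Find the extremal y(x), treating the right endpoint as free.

The Lagrangian L = (1/2) (y')^2 − 13 y gives
    ∂L/∂y = −13,   ∂L/∂y' = y'.
Euler-Lagrange: d/dx(y') − (−13) = 0, i.e. y'' + 13 = 0, so
    y(x) = −(13/2) x^2 + C1 x + C2.
Fixed left endpoint y(0) = 3 ⇒ C2 = 3.
The right endpoint x = 12 is free, so the natural (transversality) condition is ∂L/∂y' |_{x=12} = 0, i.e. y'(12) = 0.
Compute y'(x) = −13 x + C1, so y'(12) = −156 + C1 = 0 ⇒ C1 = 156.
Therefore the extremal is
    y(x) = −(13/2) x^2 + 156 x + 3.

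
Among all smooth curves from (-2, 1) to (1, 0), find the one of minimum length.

Arc-length functional: J[y] = ∫ sqrt(1 + (y')^2) dx.
Lagrangian L = sqrt(1 + (y')^2) has no explicit y dependence, so ∂L/∂y = 0 and the Euler-Lagrange equation gives
    d/dx( y' / sqrt(1 + (y')^2) ) = 0  ⇒  y' / sqrt(1 + (y')^2) = const.
Hence y' is constant, so y(x) is affine.
Fitting the endpoints (-2, 1) and (1, 0):
    slope m = (0 − 1) / (1 − (-2)) = -1/3,
    intercept c = 1 − m·(-2) = 1/3.
Extremal: y(x) = (-1/3) x + 1/3.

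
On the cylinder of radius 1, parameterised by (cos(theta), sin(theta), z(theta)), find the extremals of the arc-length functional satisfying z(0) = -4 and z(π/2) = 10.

Parameterise the cylinder of radius R = 1 as
    r(θ) = (cos θ, sin θ, z(θ)).
The arc-length element is
    ds = sqrt(1 + (dz/dθ)^2) dθ,
so the Lagrangian is L = sqrt(1 + z'^2).
L depends on z' only, not on z or θ, so ∂L/∂z = 0 and
    ∂L/∂z' = z' / sqrt(1 + z'^2).
The Euler-Lagrange equation gives
    d/dθ( z' / sqrt(1 + z'^2) ) = 0,
so z' is constant. Integrating once:
    z(θ) = a θ + b,
a helix on the cylinder (a straight line when the cylinder is unrolled). The constants a, b are determined by the endpoint conditions.
With endpoint conditions z(0) = -4 and z(π/2) = 10: from z(0) = b we get b = -4, and a·π/2 + -4 = 10 gives a = 28/π, so
    z(θ) = (28/π) θ − 4.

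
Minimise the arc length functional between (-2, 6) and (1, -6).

Arc-length functional: J[y] = ∫ sqrt(1 + (y')^2) dx.
Lagrangian L = sqrt(1 + (y')^2) has no explicit y dependence, so ∂L/∂y = 0 and the Euler-Lagrange equation gives
    d/dx( y' / sqrt(1 + (y')^2) ) = 0  ⇒  y' / sqrt(1 + (y')^2) = const.
Hence y' is constant, so y(x) is affine.
Fitting the endpoints (-2, 6) and (1, -6):
    slope m = ((-6) − 6) / (1 − (-2)) = -4,
    intercept c = 6 − m·(-2) = -2.
Extremal: y(x) = -4 x - 2.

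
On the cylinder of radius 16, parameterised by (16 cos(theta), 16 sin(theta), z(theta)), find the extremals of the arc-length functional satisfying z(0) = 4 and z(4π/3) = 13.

Parameterise the cylinder of radius R = 16 as
    r(θ) = (16 cos θ, 16 sin θ, z(θ)).
The arc-length element is
    ds = sqrt(256 + (dz/dθ)^2) dθ,
so the Lagrangian is L = sqrt(256 + z'^2).
L depends on z' only, not on z or θ, so ∂L/∂z = 0 and
    ∂L/∂z' = z' / sqrt(256 + z'^2).
The Euler-Lagrange equation gives
    d/dθ( z' / sqrt(256 + z'^2) ) = 0,
so z' is constant. Integrating once:
    z(θ) = a θ + b,
a helix on the cylinder (a straight line when the cylinder is unrolled). The constants a, b are determined by the endpoint conditions.
With endpoint conditions z(0) = 4 and z(4π/3) = 13: from z(0) = b we get b = 4, and a·4π/3 + 4 = 13 gives a = 27/(4π), so
    z(θ) = (27/(4π)) θ + 4.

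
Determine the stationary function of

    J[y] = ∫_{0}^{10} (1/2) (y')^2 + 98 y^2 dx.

The Lagrangian is L = (1/2) (y')^2 + 98 y^2.
Compute ∂L/∂y = 196y, ∂L/∂y' = y'.
The Euler-Lagrange equation d/dx(∂L/∂y') − ∂L/∂y = 0 reduces to
    y'' − 196 y = 0.
Its general solution is
    y(x) = A e^(14x) + B e^(−14x),
with A, B fixed by the endpoint conditions.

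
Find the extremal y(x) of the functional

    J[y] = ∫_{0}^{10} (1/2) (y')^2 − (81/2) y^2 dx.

The Lagrangian is L = (1/2) (y')^2 − (81/2) y^2.
Compute ∂L/∂y = -81y, ∂L/∂y' = y'.
The Euler-Lagrange equation d/dx(∂L/∂y') − ∂L/∂y = 0 reduces to
    y'' + 81 y = 0.
Its general solution is
    y(x) = A sin(9x) + B cos(9x),
with A, B fixed by the endpoint conditions.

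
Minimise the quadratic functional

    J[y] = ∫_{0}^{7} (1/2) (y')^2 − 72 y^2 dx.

The Lagrangian is L = (1/2) (y')^2 − 72 y^2.
Compute ∂L/∂y = -144y, ∂L/∂y' = y'.
The Euler-Lagrange equation d/dx(∂L/∂y') − ∂L/∂y = 0 reduces to
    y'' + 144 y = 0.
Its general solution is
    y(x) = A sin(12x) + B cos(12x),
with A, B fixed by the endpoint conditions.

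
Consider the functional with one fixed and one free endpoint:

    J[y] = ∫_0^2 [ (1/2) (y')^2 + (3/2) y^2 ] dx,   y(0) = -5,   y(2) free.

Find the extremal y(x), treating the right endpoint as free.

The Lagrangian L = (1/2) (y')^2 + (3/2) y^2 gives
    ∂L/∂y = 3 y,   ∂L/∂y' = y'.
Euler-Lagrange: y'' − 3 y = 0.
With k = sqrt(3), the general solution is
    y(x) = A cosh(sqrt(3) x) + B sinh(sqrt(3) x).
Fixed left endpoint y(0) = -5 ⇒ A = -5.
The right endpoint x = 2 is free, so the natural (transversality) condition is ∂L/∂y' |_{x=2} = 0, i.e. y'(2) = 0.
Compute y'(x) = A k sinh(k x) + B k cosh(k x), so
    y'(2) = A k sinh(k·2) + B k cosh(k·2) = 0
    ⇒ B = −A tanh(k·2) = 5 tanh(sqrt(3)·2).
Therefore the extremal is
    y(x) = −5 cosh(sqrt(3) x) + 5 tanh(sqrt(3)·2) sinh(sqrt(3) x).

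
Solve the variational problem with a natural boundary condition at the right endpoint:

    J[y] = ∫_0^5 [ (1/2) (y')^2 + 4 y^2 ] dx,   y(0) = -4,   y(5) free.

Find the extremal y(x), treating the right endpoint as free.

The Lagrangian L = (1/2) (y')^2 + 4 y^2 gives
    ∂L/∂y = 8 y,   ∂L/∂y' = y'.
Euler-Lagrange: y'' − 8 y = 0.
With k = sqrt(8), the general solution is
    y(x) = A cosh(sqrt(8) x) + B sinh(sqrt(8) x).
Fixed left endpoint y(0) = -4 ⇒ A = -4.
The right endpoint x = 5 is free, so the natural (transversality) condition is ∂L/∂y' |_{x=5} = 0, i.e. y'(5) = 0.
Compute y'(x) = A k sinh(k x) + B k cosh(k x), so
    y'(5) = A k sinh(k·5) + B k cosh(k·5) = 0
    ⇒ B = −A tanh(k·5) = 4 tanh(sqrt(8)·5).
Therefore the extremal is
    y(x) = −4 cosh(sqrt(8) x) + 4 tanh(sqrt(8)·5) sinh(sqrt(8) x).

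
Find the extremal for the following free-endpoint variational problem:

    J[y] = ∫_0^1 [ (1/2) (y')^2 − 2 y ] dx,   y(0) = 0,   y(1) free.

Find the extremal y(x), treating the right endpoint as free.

The Lagrangian L = (1/2) (y')^2 − 2 y gives
    ∂L/∂y = −2,   ∂L/∂y' = y'.
Euler-Lagrange: d/dx(y') − (−2) = 0, i.e. y'' + 2 = 0, so
    y(x) = −(2/2) x^2 + C1 x + C2.
Fixed left endpoint y(0) = 0 ⇒ C2 = 0.
The right endpoint x = 1 is free, so the natural (transversality) condition is ∂L/∂y' |_{x=1} = 0, i.e. y'(1) = 0.
Compute y'(x) = −2 x + C1, so y'(1) = −2 + C1 = 0 ⇒ C1 = 2.
Therefore the extremal is
    y(x) = −x^2 + 2 x.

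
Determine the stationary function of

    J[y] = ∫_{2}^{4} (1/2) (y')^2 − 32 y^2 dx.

The Lagrangian is L = (1/2) (y')^2 − 32 y^2.
Compute ∂L/∂y = -64y, ∂L/∂y' = y'.
The Euler-Lagrange equation d/dx(∂L/∂y') − ∂L/∂y = 0 reduces to
    y'' + 64 y = 0.
Its general solution is
    y(x) = A sin(8x) + B cos(8x),
with A, B fixed by the endpoint conditions.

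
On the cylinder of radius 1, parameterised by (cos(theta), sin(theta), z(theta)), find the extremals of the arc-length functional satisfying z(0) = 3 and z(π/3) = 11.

Parameterise the cylinder of radius R = 1 as
    r(θ) = (cos θ, sin θ, z(θ)).
The arc-length element is
    ds = sqrt(1 + (dz/dθ)^2) dθ,
so the Lagrangian is L = sqrt(1 + z'^2).
L depends on z' only, not on z or θ, so ∂L/∂z = 0 and
    ∂L/∂z' = z' / sqrt(1 + z'^2).
The Euler-Lagrange equation gives
    d/dθ( z' / sqrt(1 + z'^2) ) = 0,
so z' is constant. Integrating once:
    z(θ) = a θ + b,
a helix on the cylinder (a straight line when the cylinder is unrolled). The constants a, b are determined by the endpoint conditions.
With endpoint conditions z(0) = 3 and z(π/3) = 11: from z(0) = b we get b = 3, and a·π/3 + 3 = 11 gives a = 24/π, so
    z(θ) = (24/π) θ + 3.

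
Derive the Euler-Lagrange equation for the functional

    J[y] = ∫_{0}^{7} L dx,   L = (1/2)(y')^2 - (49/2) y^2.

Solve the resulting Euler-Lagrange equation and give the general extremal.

The Lagrangian is L = (1/2)(y')^2 - (49/2) y^2.
∂L/∂y = -49y.
∂L/∂y' = y'.
The Euler-Lagrange equation d/dx(∂L/∂y') − ∂L/∂y = 0 becomes:
    y'' + 49 y = 0
General solution: y(x) = A sin(7x) + B cos(7x), where A and B are arbitrary constants fixed by the endpoint conditions.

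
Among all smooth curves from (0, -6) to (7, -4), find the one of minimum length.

Arc-length functional: J[y] = ∫ sqrt(1 + (y')^2) dx.
Lagrangian L = sqrt(1 + (y')^2) has no explicit y dependence, so ∂L/∂y = 0 and the Euler-Lagrange equation gives
    d/dx( y' / sqrt(1 + (y')^2) ) = 0  ⇒  y' / sqrt(1 + (y')^2) = const.
Hence y' is constant, so y(x) is affine.
Fitting the endpoints (0, -6) and (7, -4):
    slope m = ((-4) − (-6)) / (7 − 0) = 2/7,
    intercept c = (-6) − m·0 = -6.
Extremal: y(x) = (2/7) x - 6.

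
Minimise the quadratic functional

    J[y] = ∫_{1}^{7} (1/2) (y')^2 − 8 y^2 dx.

The Lagrangian is L = (1/2) (y')^2 − 8 y^2.
Compute ∂L/∂y = -16y, ∂L/∂y' = y'.
The Euler-Lagrange equation d/dx(∂L/∂y') − ∂L/∂y = 0 reduces to
    y'' + 16 y = 0.
Its general solution is
    y(x) = A sin(4x) + B cos(4x),
with A, B fixed by the endpoint conditions.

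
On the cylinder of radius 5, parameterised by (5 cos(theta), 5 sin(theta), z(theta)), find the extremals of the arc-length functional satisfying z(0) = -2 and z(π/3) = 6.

Parameterise the cylinder of radius R = 5 as
    r(θ) = (5 cos θ, 5 sin θ, z(θ)).
The arc-length element is
    ds = sqrt(25 + (dz/dθ)^2) dθ,
so the Lagrangian is L = sqrt(25 + z'^2).
L depends on z' only, not on z or θ, so ∂L/∂z = 0 and
    ∂L/∂z' = z' / sqrt(25 + z'^2).
The Euler-Lagrange equation gives
    d/dθ( z' / sqrt(25 + z'^2) ) = 0,
so z' is constant. Integrating once:
    z(θ) = a θ + b,
a helix on the cylinder (a straight line when the cylinder is unrolled). The constants a, b are determined by the endpoint conditions.
With endpoint conditions z(0) = -2 and z(π/3) = 6: from z(0) = b we get b = -2, and a·π/3 + -2 = 6 gives a = 24/π, so
    z(θ) = (24/π) θ − 2.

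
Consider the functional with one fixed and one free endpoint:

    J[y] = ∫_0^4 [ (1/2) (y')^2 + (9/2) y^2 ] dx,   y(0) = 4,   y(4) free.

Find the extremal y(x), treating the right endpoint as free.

The Lagrangian L = (1/2) (y')^2 + (9/2) y^2 gives
    ∂L/∂y = 9 y,   ∂L/∂y' = y'.
Euler-Lagrange: y'' − 9 y = 0.
With k = 3, the general solution is
    y(x) = A cosh(3 x) + B sinh(3 x).
Fixed left endpoint y(0) = 4 ⇒ A = 4.
The right endpoint x = 4 is free, so the natural (transversality) condition is ∂L/∂y' |_{x=4} = 0, i.e. y'(4) = 0.
Compute y'(x) = A k sinh(k x) + B k cosh(k x), so
    y'(4) = A k sinh(k·4) + B k cosh(k·4) = 0
    ⇒ B = −A tanh(k·4) = − 4 tanh(3·4).
Therefore the extremal is
    y(x) = 4 cosh(3 x) − 4 tanh(3·4) sinh(3 x).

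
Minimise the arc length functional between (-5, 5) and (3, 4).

Arc-length functional: J[y] = ∫ sqrt(1 + (y')^2) dx.
Lagrangian L = sqrt(1 + (y')^2) has no explicit y dependence, so ∂L/∂y = 0 and the Euler-Lagrange equation gives
    d/dx( y' / sqrt(1 + (y')^2) ) = 0  ⇒  y' / sqrt(1 + (y')^2) = const.
Hence y' is constant, so y(x) is affine.
Fitting the endpoints (-5, 5) and (3, 4):
    slope m = (4 − 5) / (3 − (-5)) = -1/8,
    intercept c = 5 − m·(-5) = 35/8.
Extremal: y(x) = (-1/8) x + 35/8.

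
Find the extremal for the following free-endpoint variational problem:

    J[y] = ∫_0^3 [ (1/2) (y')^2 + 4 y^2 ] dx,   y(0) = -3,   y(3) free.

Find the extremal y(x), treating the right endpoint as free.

The Lagrangian L = (1/2) (y')^2 + 4 y^2 gives
    ∂L/∂y = 8 y,   ∂L/∂y' = y'.
Euler-Lagrange: y'' − 8 y = 0.
With k = sqrt(8), the general solution is
    y(x) = A cosh(sqrt(8) x) + B sinh(sqrt(8) x).
Fixed left endpoint y(0) = -3 ⇒ A = -3.
The right endpoint x = 3 is free, so the natural (transversality) condition is ∂L/∂y' |_{x=3} = 0, i.e. y'(3) = 0.
Compute y'(x) = A k sinh(k x) + B k cosh(k x), so
    y'(3) = A k sinh(k·3) + B k cosh(k·3) = 0
    ⇒ B = −A tanh(k·3) = 3 tanh(sqrt(8)·3).
Therefore the extremal is
    y(x) = −3 cosh(sqrt(8) x) + 3 tanh(sqrt(8)·3) sinh(sqrt(8) x).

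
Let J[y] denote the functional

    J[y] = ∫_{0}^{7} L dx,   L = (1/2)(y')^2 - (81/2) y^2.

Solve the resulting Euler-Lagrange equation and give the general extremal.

The Lagrangian is L = (1/2)(y')^2 - (81/2) y^2.
∂L/∂y = -81y.
∂L/∂y' = y'.
The Euler-Lagrange equation d/dx(∂L/∂y') − ∂L/∂y = 0 becomes:
    y'' + 81 y = 0
General solution: y(x) = A sin(9x) + B cos(9x), where A and B are arbitrary constants fixed by the endpoint conditions.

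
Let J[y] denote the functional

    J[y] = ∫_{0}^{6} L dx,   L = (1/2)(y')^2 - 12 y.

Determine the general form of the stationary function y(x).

The Lagrangian is L = (1/2)(y')^2 - 12 y.
∂L/∂y = -12.
∂L/∂y' = y'.
The Euler-Lagrange equation d/dx(∂L/∂y') − ∂L/∂y = 0 becomes:
    y'' + 12 = 0
General solution: y(x) = -6 x^2 + A x + B, where A and B are arbitrary constants fixed by the endpoint conditions.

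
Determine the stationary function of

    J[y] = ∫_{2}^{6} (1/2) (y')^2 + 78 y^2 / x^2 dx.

The Lagrangian is L = (1/2) (y')^2 + 78 y^2 / x^2.
Compute ∂L/∂y = 156y/x^2, ∂L/∂y' = y'.
The Euler-Lagrange equation d/dx(∂L/∂y') − ∂L/∂y = 0 reduces to
    y'' − 156/x^2 · y = 0  (x > 0).
Its general solution is
    y(x) = A x^13 + B x^(-12),
with A, B fixed by the endpoint conditions.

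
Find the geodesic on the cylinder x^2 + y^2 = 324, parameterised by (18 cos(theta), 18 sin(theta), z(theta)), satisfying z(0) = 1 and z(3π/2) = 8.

Parameterise the cylinder of radius R = 18 as
    r(θ) = (18 cos θ, 18 sin θ, z(θ)).
The arc-length element is
    ds = sqrt(324 + (dz/dθ)^2) dθ,
so the Lagrangian is L = sqrt(324 + z'^2).
L depends on z' only, not on z or θ, so ∂L/∂z = 0 and
    ∂L/∂z' = z' / sqrt(324 + z'^2).
The Euler-Lagrange equation gives
    d/dθ( z' / sqrt(324 + z'^2) ) = 0,
so z' is constant. Integrating once:
    z(θ) = a θ + b,
a helix on the cylinder (a straight line when the cylinder is unrolled). The constants a, b are determined by the endpoint conditions.
With endpoint conditions z(0) = 1 and z(3π/2) = 8: from z(0) = b we get b = 1, and a·3π/2 + 1 = 8 gives a = 14/(3π), so
    z(θ) = (14/(3π)) θ + 1.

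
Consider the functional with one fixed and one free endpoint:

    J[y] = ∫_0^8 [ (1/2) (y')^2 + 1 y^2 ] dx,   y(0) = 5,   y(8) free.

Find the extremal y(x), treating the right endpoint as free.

The Lagrangian L = (1/2) (y')^2 + 1 y^2 gives
    ∂L/∂y = 2 y,   ∂L/∂y' = y'.
Euler-Lagrange: y'' − 2 y = 0.
With k = sqrt(2), the general solution is
    y(x) = A cosh(sqrt(2) x) + B sinh(sqrt(2) x).
Fixed left endpoint y(0) = 5 ⇒ A = 5.
The right endpoint x = 8 is free, so the natural (transversality) condition is ∂L/∂y' |_{x=8} = 0, i.e. y'(8) = 0.
Compute y'(x) = A k sinh(k x) + B k cosh(k x), so
    y'(8) = A k sinh(k·8) + B k cosh(k·8) = 0
    ⇒ B = −A tanh(k·8) = − 5 tanh(sqrt(2)·8).
Therefore the extremal is
    y(x) = 5 cosh(sqrt(2) x) − 5 tanh(sqrt(2)·8) sinh(sqrt(2) x).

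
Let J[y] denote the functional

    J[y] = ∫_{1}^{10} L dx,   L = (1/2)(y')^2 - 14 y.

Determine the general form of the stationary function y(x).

The Lagrangian is L = (1/2)(y')^2 - 14 y.
∂L/∂y = -14.
∂L/∂y' = y'.
The Euler-Lagrange equation d/dx(∂L/∂y') − ∂L/∂y = 0 becomes:
    y'' + 14 = 0
General solution: y(x) = -7 x^2 + A x + B, where A and B are arbitrary constants fixed by the endpoint conditions.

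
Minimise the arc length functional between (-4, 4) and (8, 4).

Arc-length functional: J[y] = ∫ sqrt(1 + (y')^2) dx.
Lagrangian L = sqrt(1 + (y')^2) has no explicit y dependence, so ∂L/∂y = 0 and the Euler-Lagrange equation gives
    d/dx( y' / sqrt(1 + (y')^2) ) = 0  ⇒  y' / sqrt(1 + (y')^2) = const.
Hence y' is constant, so y(x) is affine.
Fitting the endpoints (-4, 4) and (8, 4):
    slope m = (4 − 4) / (8 − (-4)) = 0,
    intercept c = 4 − m·(-4) = 4.
Extremal: y(x) = 4.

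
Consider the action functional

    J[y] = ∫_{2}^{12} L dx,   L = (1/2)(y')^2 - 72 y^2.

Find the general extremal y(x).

The Lagrangian is L = (1/2)(y')^2 - 72 y^2.
∂L/∂y = -144y.
∂L/∂y' = y'.
The Euler-Lagrange equation d/dx(∂L/∂y') − ∂L/∂y = 0 becomes:
    y'' + 144 y = 0
General solution: y(x) = A sin(12x) + B cos(12x), where A and B are arbitrary constants fixed by the endpoint conditions.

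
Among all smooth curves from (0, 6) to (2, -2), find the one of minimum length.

Arc-length functional: J[y] = ∫ sqrt(1 + (y')^2) dx.
Lagrangian L = sqrt(1 + (y')^2) has no explicit y dependence, so ∂L/∂y = 0 and the Euler-Lagrange equation gives
    d/dx( y' / sqrt(1 + (y')^2) ) = 0  ⇒  y' / sqrt(1 + (y')^2) = const.
Hence y' is constant, so y(x) is affine.
Fitting the endpoints (0, 6) and (2, -2):
    slope m = ((-2) − 6) / (2 − 0) = -4,
    intercept c = 6 − m·0 = 6.
Extremal: y(x) = -4 x + 6.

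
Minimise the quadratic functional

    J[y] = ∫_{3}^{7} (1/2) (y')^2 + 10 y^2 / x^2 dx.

The Lagrangian is L = (1/2) (y')^2 + 10 y^2 / x^2.
Compute ∂L/∂y = 20y/x^2, ∂L/∂y' = y'.
The Euler-Lagrange equation d/dx(∂L/∂y') − ∂L/∂y = 0 reduces to
    y'' − 20/x^2 · y = 0  (x > 0).
Its general solution is
    y(x) = A x^5 + B x^(-4),
with A, B fixed by the endpoint conditions.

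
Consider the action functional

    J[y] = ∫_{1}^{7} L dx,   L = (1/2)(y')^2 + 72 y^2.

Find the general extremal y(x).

The Lagrangian is L = (1/2)(y')^2 + 72 y^2.
∂L/∂y = 144y.
∂L/∂y' = y'.
The Euler-Lagrange equation d/dx(∂L/∂y') − ∂L/∂y = 0 becomes:
    y'' - 144 y = 0
General solution: y(x) = A e^(12x) + B e^(-12x), where A and B are arbitrary constants fixed by the endpoint conditions.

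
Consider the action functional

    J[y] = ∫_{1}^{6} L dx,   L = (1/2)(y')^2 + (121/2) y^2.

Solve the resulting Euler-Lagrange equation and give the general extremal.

The Lagrangian is L = (1/2)(y')^2 + (121/2) y^2.
∂L/∂y = 121y.
∂L/∂y' = y'.
The Euler-Lagrange equation d/dx(∂L/∂y') − ∂L/∂y = 0 becomes:
    y'' - 121 y = 0
General solution: y(x) = A e^(11x) + B e^(-11x), where A and B are arbitrary constants fixed by the endpoint conditions.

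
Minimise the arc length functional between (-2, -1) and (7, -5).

Arc-length functional: J[y] = ∫ sqrt(1 + (y')^2) dx.
Lagrangian L = sqrt(1 + (y')^2) has no explicit y dependence, so ∂L/∂y = 0 and the Euler-Lagrange equation gives
    d/dx( y' / sqrt(1 + (y')^2) ) = 0  ⇒  y' / sqrt(1 + (y')^2) = const.
Hence y' is constant, so y(x) is affine.
Fitting the endpoints (-2, -1) and (7, -5):
    slope m = ((-5) − (-1)) / (7 − (-2)) = -4/9,
    intercept c = (-1) − m·(-2) = -17/9.
Extremal: y(x) = (-4/9) x - 17/9.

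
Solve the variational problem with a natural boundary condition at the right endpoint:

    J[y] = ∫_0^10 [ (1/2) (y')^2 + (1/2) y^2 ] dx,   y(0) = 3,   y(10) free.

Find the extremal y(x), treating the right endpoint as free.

The Lagrangian L = (1/2) (y')^2 + (1/2) y^2 gives
    ∂L/∂y = 1 y,   ∂L/∂y' = y'.
Euler-Lagrange: y'' − y = 0.
With k = 1, the general solution is
    y(x) = A cosh(x) + B sinh(x).
Fixed left endpoint y(0) = 3 ⇒ A = 3.
The right endpoint x = 10 is free, so the natural (transversality) condition is ∂L/∂y' |_{x=10} = 0, i.e. y'(10) = 0.
Compute y'(x) = A k sinh(k x) + B k cosh(k x), so
    y'(10) = A k sinh(k·10) + B k cosh(k·10) = 0
    ⇒ B = −A tanh(k·10) = − 3 tanh(1·10).
Therefore the extremal is
    y(x) = 3 cosh(1 x) − 3 tanh(1·10) sinh(1 x).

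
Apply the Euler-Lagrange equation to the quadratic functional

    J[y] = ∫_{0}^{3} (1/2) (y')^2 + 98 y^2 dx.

The Lagrangian is L = (1/2) (y')^2 + 98 y^2.
Compute ∂L/∂y = 196y, ∂L/∂y' = y'.
The Euler-Lagrange equation d/dx(∂L/∂y') − ∂L/∂y = 0 reduces to
    y'' − 196 y = 0.
Its general solution is
    y(x) = A e^(14x) + B e^(−14x),
with A, B fixed by the endpoint conditions.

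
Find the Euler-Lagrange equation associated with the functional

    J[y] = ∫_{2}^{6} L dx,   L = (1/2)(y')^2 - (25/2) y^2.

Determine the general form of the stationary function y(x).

The Lagrangian is L = (1/2)(y')^2 - (25/2) y^2.
∂L/∂y = -25y.
∂L/∂y' = y'.
The Euler-Lagrange equation d/dx(∂L/∂y') − ∂L/∂y = 0 becomes:
    y'' + 25 y = 0
General solution: y(x) = A sin(5x) + B cos(5x), where A and B are arbitrary constants fixed by the endpoint conditions.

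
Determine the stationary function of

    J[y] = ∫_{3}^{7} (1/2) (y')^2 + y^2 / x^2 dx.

The Lagrangian is L = (1/2) (y')^2 + y^2 / x^2.
Compute ∂L/∂y = 2y/x^2, ∂L/∂y' = y'.
The Euler-Lagrange equation d/dx(∂L/∂y') − ∂L/∂y = 0 reduces to
    y'' − 2/x^2 · y = 0  (x > 0).
Its general solution is
    y(x) = A x^2 + B / x,
with A, B fixed by the endpoint conditions.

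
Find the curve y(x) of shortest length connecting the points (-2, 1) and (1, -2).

Arc-length functional: J[y] = ∫ sqrt(1 + (y')^2) dx.
Lagrangian L = sqrt(1 + (y')^2) has no explicit y dependence, so ∂L/∂y = 0 and the Euler-Lagrange equation gives
    d/dx( y' / sqrt(1 + (y')^2) ) = 0  ⇒  y' / sqrt(1 + (y')^2) = const.
Hence y' is constant, so y(x) is affine.
Fitting the endpoints (-2, 1) and (1, -2):
    slope m = ((-2) − 1) / (1 − (-2)) = -1,
    intercept c = 1 − m·(-2) = -1.
Extremal: y(x) = -x - 1.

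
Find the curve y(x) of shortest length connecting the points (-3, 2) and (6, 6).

Arc-length functional: J[y] = ∫ sqrt(1 + (y')^2) dx.
Lagrangian L = sqrt(1 + (y')^2) has no explicit y dependence, so ∂L/∂y = 0 and the Euler-Lagrange equation gives
    d/dx( y' / sqrt(1 + (y')^2) ) = 0  ⇒  y' / sqrt(1 + (y')^2) = const.
Hence y' is constant, so y(x) is affine.
Fitting the endpoints (-3, 2) and (6, 6):
    slope m = (6 − 2) / (6 − (-3)) = 4/9,
    intercept c = 2 − m·(-3) = 10/3.
Extremal: y(x) = (4/9) x + 10/3.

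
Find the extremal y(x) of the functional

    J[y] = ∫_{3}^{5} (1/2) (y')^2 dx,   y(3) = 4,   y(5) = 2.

The Lagrangian is L = (1/2) (y')^2.
Compute ∂L/∂y = 0, ∂L/∂y' = y'.
The Euler-Lagrange equation d/dx(∂L/∂y') − ∂L/∂y = 0 reduces to
    y'' = 0.
Its general solution is
    y(x) = A x + B,
with A, B fixed by the endpoint conditions.
Applying the endpoint conditions y(3) = 4 and y(5) = 2: solve A·3 + B = 4 and A·5 + B = 2. Subtracting gives A(5 − 3) = 2 − 4, so A = -1, and B = 4 − A·3 = 7. Therefore
    y(x) = -x + 7.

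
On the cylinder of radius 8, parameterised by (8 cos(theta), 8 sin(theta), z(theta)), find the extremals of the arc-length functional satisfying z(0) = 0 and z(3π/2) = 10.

Parameterise the cylinder of radius R = 8 as
    r(θ) = (8 cos θ, 8 sin θ, z(θ)).
The arc-length element is
    ds = sqrt(64 + (dz/dθ)^2) dθ,
so the Lagrangian is L = sqrt(64 + z'^2).
L depends on z' only, not on z or θ, so ∂L/∂z = 0 and
    ∂L/∂z' = z' / sqrt(64 + z'^2).
The Euler-Lagrange equation gives
    d/dθ( z' / sqrt(64 + z'^2) ) = 0,
so z' is constant. Integrating once:
    z(θ) = a θ + b,
a helix on the cylinder (a straight line when the cylinder is unrolled). The constants a, b are determined by the endpoint conditions.
With endpoint conditions z(0) = 0 and z(3π/2) = 10: from z(0) = b we get b = 0, and a·3π/2 + 0 = 10 gives a = 20/(3π), so
    z(θ) = (20/(3π)) θ.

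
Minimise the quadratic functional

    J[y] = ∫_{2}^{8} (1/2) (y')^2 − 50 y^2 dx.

The Lagrangian is L = (1/2) (y')^2 − 50 y^2.
Compute ∂L/∂y = -100y, ∂L/∂y' = y'.
The Euler-Lagrange equation d/dx(∂L/∂y') − ∂L/∂y = 0 reduces to
    y'' + 100 y = 0.
Its general solution is
    y(x) = A sin(10x) + B cos(10x),
with A, B fixed by the endpoint conditions.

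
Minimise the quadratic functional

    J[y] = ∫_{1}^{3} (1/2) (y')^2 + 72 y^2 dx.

The Lagrangian is L = (1/2) (y')^2 + 72 y^2.
Compute ∂L/∂y = 144y, ∂L/∂y' = y'.
The Euler-Lagrange equation d/dx(∂L/∂y') − ∂L/∂y = 0 reduces to
    y'' − 144 y = 0.
Its general solution is
    y(x) = A e^(12x) + B e^(−12x),
with A, B fixed by the endpoint conditions.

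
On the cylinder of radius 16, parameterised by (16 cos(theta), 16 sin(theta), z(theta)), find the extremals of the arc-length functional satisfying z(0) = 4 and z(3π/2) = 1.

Parameterise the cylinder of radius R = 16 as
    r(θ) = (16 cos θ, 16 sin θ, z(θ)).
The arc-length element is
    ds = sqrt(256 + (dz/dθ)^2) dθ,
so the Lagrangian is L = sqrt(256 + z'^2).
L depends on z' only, not on z or θ, so ∂L/∂z = 0 and
    ∂L/∂z' = z' / sqrt(256 + z'^2).
The Euler-Lagrange equation gives
    d/dθ( z' / sqrt(256 + z'^2) ) = 0,
so z' is constant. Integrating once:
    z(θ) = a θ + b,
a helix on the cylinder (a straight line when the cylinder is unrolled). The constants a, b are determined by the endpoint conditions.
With endpoint conditions z(0) = 4 and z(3π/2) = 1: from z(0) = b we get b = 4, and a·3π/2 + 4 = 1 gives a = -2/π, so
    z(θ) = (-2/π) θ + 4.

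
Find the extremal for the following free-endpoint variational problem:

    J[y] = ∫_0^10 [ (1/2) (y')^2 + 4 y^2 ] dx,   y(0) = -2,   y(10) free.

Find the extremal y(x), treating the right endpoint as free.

The Lagrangian L = (1/2) (y')^2 + 4 y^2 gives
    ∂L/∂y = 8 y,   ∂L/∂y' = y'.
Euler-Lagrange: y'' − 8 y = 0.
With k = sqrt(8), the general solution is
    y(x) = A cosh(sqrt(8) x) + B sinh(sqrt(8) x).
Fixed left endpoint y(0) = -2 ⇒ A = -2.
The right endpoint x = 10 is free, so the natural (transversality) condition is ∂L/∂y' |_{x=10} = 0, i.e. y'(10) = 0.
Compute y'(x) = A k sinh(k x) + B k cosh(k x), so
    y'(10) = A k sinh(k·10) + B k cosh(k·10) = 0
    ⇒ B = −A tanh(k·10) = 2 tanh(sqrt(8)·10).
Therefore the extremal is
    y(x) = −2 cosh(sqrt(8) x) + 2 tanh(sqrt(8)·10) sinh(sqrt(8) x).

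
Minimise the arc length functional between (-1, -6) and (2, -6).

Arc-length functional: J[y] = ∫ sqrt(1 + (y')^2) dx.
Lagrangian L = sqrt(1 + (y')^2) has no explicit y dependence, so ∂L/∂y = 0 and the Euler-Lagrange equation gives
    d/dx( y' / sqrt(1 + (y')^2) ) = 0  ⇒  y' / sqrt(1 + (y')^2) = const.
Hence y' is constant, so y(x) is affine.
Fitting the endpoints (-1, -6) and (2, -6):
    slope m = ((-6) − (-6)) / (2 − (-1)) = 0,
    intercept c = (-6) − m·(-1) = -6.
Extremal: y(x) = -6.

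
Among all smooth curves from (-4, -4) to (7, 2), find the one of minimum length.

Arc-length functional: J[y] = ∫ sqrt(1 + (y')^2) dx.
Lagrangian L = sqrt(1 + (y')^2) has no explicit y dependence, so ∂L/∂y = 0 and the Euler-Lagrange equation gives
    d/dx( y' / sqrt(1 + (y')^2) ) = 0  ⇒  y' / sqrt(1 + (y')^2) = const.
Hence y' is constant, so y(x) is affine.
Fitting the endpoints (-4, -4) and (7, 2):
    slope m = (2 − (-4)) / (7 − (-4)) = 6/11,
    intercept c = (-4) − m·(-4) = -20/11.
Extremal: y(x) = (6/11) x - 20/11.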